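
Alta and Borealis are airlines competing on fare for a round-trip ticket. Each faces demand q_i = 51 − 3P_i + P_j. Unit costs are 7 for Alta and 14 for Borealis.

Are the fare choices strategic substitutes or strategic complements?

strategic complements

Alta's profit: π = (P_{Alta} − 7)(51 − 3P_{Alta} + P_{Borealis}).
∂π/∂P_{Alta} = 72 − 6P_{Alta} + P_{Borealis} = 0 ⇒ P_{Alta} = 12 + (1/6)P_{Borealis}.
The best-response slope dP_{Alta}/dP_{Borealis} = 1/6 > 0: the reaction function is upward-sloping, so the choices are strategic complements.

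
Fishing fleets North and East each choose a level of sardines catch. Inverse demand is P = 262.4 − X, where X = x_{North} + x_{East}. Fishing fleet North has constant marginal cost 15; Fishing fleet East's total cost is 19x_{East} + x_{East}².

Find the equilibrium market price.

121.6

Fishing fleet North's profit: π = x_{North}(262.4 − (x_{North} + x_{East})) − 15x_{North}.
∂π/∂x_{North} = 247.4 − 2x_{North} − x_{East} = 0, so x_{North} = 123.7 − 0.5x_{East}.
For East: ∂π/∂x_{East} = 243.4 − 4x_{East} − x_{North} = 0 ⇒ x_{East} = 60.85 − 0.25x_{North}.
Solving the two reaction functions simultaneously: (1 − (−0.5)(−0.25))x_{North} = 123.7 − 0.5·60.85, so 0.875x_{North} = 93.275 and x_{North} = 106.6.
Then x_{East} = 60.85 − 0.25·106.6 = 34.2.
Equilibrium price: P = 262.4 − 140.8 = 121.6.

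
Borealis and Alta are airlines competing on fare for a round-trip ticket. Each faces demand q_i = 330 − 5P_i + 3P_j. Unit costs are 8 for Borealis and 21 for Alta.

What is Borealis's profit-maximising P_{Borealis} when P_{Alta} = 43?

49.9

Borealis's profit: π = (P_{Borealis} − 8)(330 − 5P_{Borealis} + 3P_{Alta}).
∂π/∂P_{Borealis} = 370 − 10P_{Borealis} + 3P_{Alta} = 0 ⇒ P_{Borealis} = 37 + 0.3P_{Alta}.
At P_{Alta} = 43: P_{Borealis} = 37 + 0.3·43 = 49.9.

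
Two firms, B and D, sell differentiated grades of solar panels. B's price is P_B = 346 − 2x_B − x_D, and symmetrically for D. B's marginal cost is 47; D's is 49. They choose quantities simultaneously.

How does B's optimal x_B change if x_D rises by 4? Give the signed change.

-1

Firm B's profit: π = x_B(346 − 2x_B − x_D) − 47x_B.
∂π/∂x_B = 299 − 4x_B − x_D = 0 ⇒ x_B = 74.75 − 0.25x_D.
The reaction-function slope is −0.25, so a 4-unit rise in x_D moves x_B by −0.25 × 4 = −1. B's best response falls — the actions are strategic substitutes.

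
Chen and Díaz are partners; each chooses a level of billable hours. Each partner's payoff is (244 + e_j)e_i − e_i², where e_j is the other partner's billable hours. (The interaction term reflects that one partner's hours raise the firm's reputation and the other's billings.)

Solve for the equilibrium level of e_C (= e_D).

244

Chen's payoff is (244 + e_D)e_C − e_C².
∂π/∂e_C = 244 + e_D − 2e_C = 0, so e_C = 122 + 0.5e_D.
The game is symmetric, so in equilibrium e_D = e_C: the reaction function gives 0.5e_C = 122, hence e_C = 244.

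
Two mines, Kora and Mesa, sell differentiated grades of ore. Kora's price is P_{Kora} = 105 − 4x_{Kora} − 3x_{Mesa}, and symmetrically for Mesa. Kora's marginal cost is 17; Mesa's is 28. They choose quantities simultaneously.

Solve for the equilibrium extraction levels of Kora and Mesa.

Mine Kora's profit: π = x_{Kora}(105 − 4x_{Kora} − 3x_{Mesa}) − 17x_{Kora}.
∂π/∂x_{Kora} = 88 − 8x_{Kora} − 3x_{Mesa} = 0 ⇒ x_{Kora} = 11 − 0.375x_{Mesa}.
Similarly x_{Mesa} = 9.625 − 0.375x_{Kora}.
Plugging x_{Mesa} into Kora's best response: x_{Kora} = 11 − 0.375(9.625 − 0.375x_{Kora}) ⇒ (55/64)x_{Kora} = 473/64, so x_{Kora} = 8.6.
Then x_{Mesa} = 9.625 − 0.375·8.6 = 6.4.

8.6, 6.4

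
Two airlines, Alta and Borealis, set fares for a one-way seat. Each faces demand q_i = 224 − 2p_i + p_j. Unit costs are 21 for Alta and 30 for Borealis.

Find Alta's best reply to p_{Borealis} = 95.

Alta's profit: π = (p_{Alta} − 21)(224 − 2p_{Alta} + p_{Borealis}).
∂π/∂p_{Alta} = 266 − 4p_{Alta} + p_{Borealis} = 0 ⇒ p_{Alta} = 66.5 + 0.25p_{Borealis}.
At p_{Borealis} = 95: p_{Alta} = 66.5 + 0.25·95 = 90.25.

90.25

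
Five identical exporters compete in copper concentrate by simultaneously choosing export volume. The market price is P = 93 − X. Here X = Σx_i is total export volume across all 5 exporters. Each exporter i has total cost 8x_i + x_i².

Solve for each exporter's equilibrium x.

A representative exporter's profit is π_i = x_i(93 − X) − 8x_i − x_i², with X = x_i + Σ_{j≠i} x_j.
First-order condition: 85 − 4x_i − Σ_{j≠i} x_j = 0.
In a symmetric equilibrium every exporter chooses the same x, so Σ_{j≠i} x_j = 4x. The condition becomes 85 − 8x = 0, giving x = 85/8 = 10.625.

10.625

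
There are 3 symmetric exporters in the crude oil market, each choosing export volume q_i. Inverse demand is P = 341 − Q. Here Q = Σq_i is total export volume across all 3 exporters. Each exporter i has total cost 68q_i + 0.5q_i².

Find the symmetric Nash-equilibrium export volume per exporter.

A representative exporter's profit is π_i = q_i(341 − Q) − 68q_i − 0.5q_i², with Q = q_i + Σ_{j≠i} q_j.
First-order condition: 273 − 3q_i − Σ_{j≠i} q_j = 0.
With identical exporters, set every q_j = q: then 273 − 3q − 2q = 0, i.e. q = 273/5 = 54.6.

54.6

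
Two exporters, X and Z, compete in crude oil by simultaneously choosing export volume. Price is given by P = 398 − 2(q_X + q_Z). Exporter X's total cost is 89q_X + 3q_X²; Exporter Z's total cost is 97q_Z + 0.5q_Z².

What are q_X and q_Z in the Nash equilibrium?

20.5, 52

Exporter X's profit: π = q_X(398 − 2(q_X + q_Z)) − 89q_X − 3q_X².
∂π/∂q_X = 309 − 10q_X − 2q_Z = 0, so q_X = 30.9 − 0.2q_Z.
For Z: ∂π/∂q_Z = 301 − 5q_Z − 2q_X = 0 ⇒ q_Z = 60.2 − 0.4q_X.
Substituting the second reaction function into the first: q_X = 30.9 − 0.2(60.2 − 0.4q_X), which gives 0.92q_X = 18.86 ⇒ q_X = 20.5.
Then q_Z = 60.2 − 0.4·20.5 = 52.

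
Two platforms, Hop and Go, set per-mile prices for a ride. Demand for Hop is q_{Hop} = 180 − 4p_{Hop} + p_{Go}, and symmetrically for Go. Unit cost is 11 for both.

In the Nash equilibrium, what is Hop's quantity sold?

84

Hop's profit: π = (p_{Hop} − 11)(180 − 4p_{Hop} + p_{Go}).
∂π/∂p_{Hop} = 224 − 8p_{Hop} + p_{Go} = 0 ⇒ p_{Hop} = 28 + 0.125p_{Go}.
By symmetry p_{Go} = p_{Hop}; substituting into the reaction function, 0.875p_{Hop} = 28 and p_{Hop} = 32.
q_{Hop} = 180 − 4·32 + 32 = 84.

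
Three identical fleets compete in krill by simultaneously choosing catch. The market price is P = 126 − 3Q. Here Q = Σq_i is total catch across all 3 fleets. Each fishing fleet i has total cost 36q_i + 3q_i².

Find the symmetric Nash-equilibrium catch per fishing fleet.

A representative fishing fleet's profit is π_i = q_i(126 − 3Q) − 36q_i − 3q_i², with Q = q_i + Σ_{j≠i} q_j.
First-order condition: 90 − 12q_i − 3Σ_{j≠i} q_j = 0.
With identical fishing fleets, set every q_j = q: then 90 − 12q − 6q = 0, i.e. q = 90/18 = 5.

5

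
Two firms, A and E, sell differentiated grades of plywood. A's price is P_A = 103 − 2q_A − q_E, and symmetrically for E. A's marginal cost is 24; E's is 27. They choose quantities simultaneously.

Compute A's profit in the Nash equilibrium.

512

Firm A's profit: π = q_A(103 − 2q_A − q_E) − 24q_A.
∂π/∂q_A = 79 − 4q_A − q_E = 0 ⇒ q_A = 19.75 − 0.25q_E.
Similarly q_E = 19 − 0.25q_A.
Plugging q_E into A's best response: q_A = 19.75 − 0.25(19 − 0.25q_A) ⇒ 0.9375q_A = 15, so q_A = 16.
Then q_E = 19 − 0.25·16 = 15.
P_A = 103 − 2·16 − 15 = 56.
Profit = (56 − 24)·16 = 512.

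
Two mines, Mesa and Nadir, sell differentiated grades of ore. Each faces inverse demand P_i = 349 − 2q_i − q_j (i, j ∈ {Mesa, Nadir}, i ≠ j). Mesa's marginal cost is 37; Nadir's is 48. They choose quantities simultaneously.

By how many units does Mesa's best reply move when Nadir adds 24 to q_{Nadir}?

-6

Mine Mesa's profit: π = q_{Mesa}(349 − 2q_{Mesa} − q_{Nadir}) − 37q_{Mesa}.
∂π/∂q_{Mesa} = 312 − 4q_{Mesa} − q_{Nadir} = 0 ⇒ q_{Mesa} = 78 − 0.25q_{Nadir}.
The reaction-function slope is −0.25, so a 24-unit rise in q_{Nadir} moves q_{Mesa} by −0.25 × 24 = −6. Mesa's best response falls — the actions are strategic substitutes.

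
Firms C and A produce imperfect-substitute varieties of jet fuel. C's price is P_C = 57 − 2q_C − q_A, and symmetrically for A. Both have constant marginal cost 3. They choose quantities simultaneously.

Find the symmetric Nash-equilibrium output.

Firm C's profit: π = q_C(57 − 2q_C − q_A) − 3q_C.
∂π/∂q_C = 54 − 4q_C − q_A = 0 ⇒ q_C = 13.5 − 0.25q_A.
Setting q_C = q_A in the reaction function: q_C = 13.5 − 0.25q_C, so q_C = 13.5 / 1.25 = 10.8.

10.8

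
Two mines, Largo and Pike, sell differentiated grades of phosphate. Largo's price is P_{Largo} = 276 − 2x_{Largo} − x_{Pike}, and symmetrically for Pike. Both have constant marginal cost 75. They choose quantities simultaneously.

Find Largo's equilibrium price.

Mine Largo's profit: π = x_{Largo}(276 − 2x_{Largo} − x_{Pike}) − 75x_{Largo}.
∂π/∂x_{Largo} = 201 − 4x_{Largo} − x_{Pike} = 0 ⇒ x_{Largo} = 50.25 − 0.25x_{Pike}.
Setting x_{Largo} = x_{Pike} in the reaction function: x_{Largo} = 50.25 − 0.25x_{Largo}, so x_{Largo} = 50.25 / 1.25 = 40.2.
P_{Largo} = 276 − 2·40.2 − 40.2 = 155.4.

155.4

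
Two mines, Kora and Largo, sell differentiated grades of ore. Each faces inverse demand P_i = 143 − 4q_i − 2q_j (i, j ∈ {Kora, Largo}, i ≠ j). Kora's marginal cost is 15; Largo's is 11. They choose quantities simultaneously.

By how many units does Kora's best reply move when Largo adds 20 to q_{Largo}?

-5

Mine Kora's profit: π = q_{Kora}(143 − 4q_{Kora} − 2q_{Largo}) − 15q_{Kora}.
∂π/∂q_{Kora} = 128 − 8q_{Kora} − 2q_{Largo} = 0 ⇒ q_{Kora} = 16 − 0.25q_{Largo}.
The reaction-function slope is −0.25, so a 20-unit rise in q_{Largo} moves q_{Kora} by −0.25 × 20 = −5. Kora's best response falls — the actions are strategic substitutes.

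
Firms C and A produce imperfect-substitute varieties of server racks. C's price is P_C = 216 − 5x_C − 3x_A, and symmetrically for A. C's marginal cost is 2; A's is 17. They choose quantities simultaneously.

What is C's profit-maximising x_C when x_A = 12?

17.8

Firm C's profit: π = x_C(216 − 5x_C − 3x_A) − 2x_C.
∂π/∂x_C = 214 − 10x_C − 3x_A = 0 ⇒ x_C = 21.4 − 0.3x_A.
At x_A = 12: x_C = 21.4 − 0.3·12 = 17.8.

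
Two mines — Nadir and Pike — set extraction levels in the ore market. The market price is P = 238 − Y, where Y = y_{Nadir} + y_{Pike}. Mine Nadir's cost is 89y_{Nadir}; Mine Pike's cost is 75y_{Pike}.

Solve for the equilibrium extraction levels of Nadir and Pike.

45, 59

Mine Nadir's profit: π = y_{Nadir}(238 − (y_{Nadir} + y_{Pike})) − 89y_{Nadir}.
∂π/∂y_{Nadir} = 149 − 2y_{Nadir} − y_{Pike} = 0, so y_{Nadir} = 74.5 − 0.5y_{Pike}.
By the same steps for Pike: y_{Pike} = 81.5 − 0.5y_{Nadir}.
Plugging y_{Pike} into Nadir's best response: y_{Nadir} = 74.5 − 0.5(81.5 − 0.5y_{Nadir}) ⇒ 0.75y_{Nadir} = 33.75, so y_{Nadir} = 45.
Then y_{Pike} = 81.5 − 0.5·45 = 59.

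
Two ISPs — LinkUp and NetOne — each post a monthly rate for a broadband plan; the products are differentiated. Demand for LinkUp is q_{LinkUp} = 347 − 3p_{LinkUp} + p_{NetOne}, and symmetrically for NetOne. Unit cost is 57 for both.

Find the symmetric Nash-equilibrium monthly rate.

LinkUp's profit: π = (p_{LinkUp} − 57)(347 − 3p_{LinkUp} + p_{NetOne}).
∂π/∂p_{LinkUp} = 518 − 6p_{LinkUp} + p_{NetOne} = 0 ⇒ p_{LinkUp} = 259/3 + (1/6)p_{NetOne}.
Setting p_{LinkUp} = p_{NetOne} in the reaction function: p_{LinkUp} = 259/3 + (1/6)p_{LinkUp}, so p_{LinkUp} = (259/3) / (5/6) = 103.6.

103.6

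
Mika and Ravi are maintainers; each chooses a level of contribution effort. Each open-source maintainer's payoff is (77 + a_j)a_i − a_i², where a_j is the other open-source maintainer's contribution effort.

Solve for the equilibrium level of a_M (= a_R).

Mika's payoff is (77 + a_R)a_M − a_M².
∂π/∂a_M = 77 + a_R − 2a_M = 0, so a_M = 38.5 + 0.5a_R.
The game is symmetric, so in equilibrium a_R = a_M: the reaction function gives 0.5a_M = 38.5, hence a_M = 77.

77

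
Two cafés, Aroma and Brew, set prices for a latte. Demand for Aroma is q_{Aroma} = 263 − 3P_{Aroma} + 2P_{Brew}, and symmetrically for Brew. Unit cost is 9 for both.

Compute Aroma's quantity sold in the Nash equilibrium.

Aroma's profit: π = (P_{Aroma} − 9)(263 − 3P_{Aroma} + 2P_{Brew}).
∂π/∂P_{Aroma} = 290 − 6P_{Aroma} + 2P_{Brew} = 0 ⇒ P_{Aroma} = 145/3 + (1/3)P_{Brew}.
The game is symmetric, so in equilibrium P_{Brew} = P_{Aroma}: the reaction function gives (2/3)P_{Aroma} = 145/3, hence P_{Aroma} = 72.5.
q_{Aroma} = 263 − 3·72.5 + 2·72.5 = 190.5.

190.5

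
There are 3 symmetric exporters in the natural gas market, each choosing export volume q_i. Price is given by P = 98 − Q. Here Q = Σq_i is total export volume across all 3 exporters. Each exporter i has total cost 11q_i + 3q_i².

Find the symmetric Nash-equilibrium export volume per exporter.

8.7

A representative exporter's profit is π_i = q_i(98 − Q) − 11q_i − 3q_i², with Q = q_i + Σ_{j≠i} q_j.
First-order condition: 87 − 8q_i − Σ_{j≠i} q_j = 0.
Imposing symmetry (q_j = q for all j) turns Σ_{j≠i} q_j into 2q, so 87 = 10q and q = 8.7.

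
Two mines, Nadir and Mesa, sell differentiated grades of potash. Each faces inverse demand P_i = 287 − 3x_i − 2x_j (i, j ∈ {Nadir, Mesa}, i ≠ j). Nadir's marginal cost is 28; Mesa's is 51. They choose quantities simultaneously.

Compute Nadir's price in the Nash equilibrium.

129.4375

Mine Nadir's profit: π = x_{Nadir}(287 − 3x_{Nadir} − 2x_{Mesa}) − 28x_{Nadir}.
∂π/∂x_{Nadir} = 259 − 6x_{Nadir} − 2x_{Mesa} = 0 ⇒ x_{Nadir} = 259/6 − (1/3)x_{Mesa}.
Similarly x_{Mesa} = 118/3 − (1/3)x_{Nadir}.
Solving the two reaction functions simultaneously: (1 − (−1/3)(−1/3))x_{Nadir} = 259/6 − (1/3)·(118/3), so (8/9)x_{Nadir} = 541/18 and x_{Nadir} = 33.8125.
Then x_{Mesa} = 118/3 − (1/3)·33.8125 = 28.0625.
P_{Nadir} = 287 − 3·33.8125 − 2·28.0625 = 129.4375.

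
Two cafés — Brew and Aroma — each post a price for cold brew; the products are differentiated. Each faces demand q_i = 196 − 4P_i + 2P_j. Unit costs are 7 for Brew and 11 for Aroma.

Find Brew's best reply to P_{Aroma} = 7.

29.75

Brew's profit: π = (P_{Brew} − 7)(196 − 4P_{Brew} + 2P_{Aroma}).
∂π/∂P_{Brew} = 224 − 8P_{Brew} + 2P_{Aroma} = 0 ⇒ P_{Brew} = 28 + 0.25P_{Aroma}.
At P_{Aroma} = 7: P_{Brew} = 28 + 0.25·7 = 29.75.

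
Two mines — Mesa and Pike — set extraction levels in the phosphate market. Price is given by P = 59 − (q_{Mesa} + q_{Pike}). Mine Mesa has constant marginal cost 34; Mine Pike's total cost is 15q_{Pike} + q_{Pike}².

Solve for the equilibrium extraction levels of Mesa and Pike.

8, 9

Mine Mesa's profit: π = q_{Mesa}(59 − (q_{Mesa} + q_{Pike})) − 34q_{Mesa}.
∂π/∂q_{Mesa} = 25 − 2q_{Mesa} − q_{Pike} = 0, so q_{Mesa} = 12.5 − 0.5q_{Pike}.
For Pike: ∂π/∂q_{Pike} = 44 − 4q_{Pike} − q_{Mesa} = 0 ⇒ q_{Pike} = 11 − 0.25q_{Mesa}.
Solving the two reaction functions simultaneously: (1 − (−0.5)(−0.25))q_{Mesa} = 12.5 − 0.5·11, so 0.875q_{Mesa} = 7 and q_{Mesa} = 8.
Then q_{Pike} = 11 − 0.25·8 = 9.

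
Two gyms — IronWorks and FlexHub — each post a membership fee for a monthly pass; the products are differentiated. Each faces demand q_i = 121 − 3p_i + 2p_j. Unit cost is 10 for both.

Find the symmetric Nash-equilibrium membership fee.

IronWorks's profit: π = (p_{IronWorks} − 10)(121 − 3p_{IronWorks} + 2p_{FlexHub}).
∂π/∂p_{IronWorks} = 151 − 6p_{IronWorks} + 2p_{FlexHub} = 0 ⇒ p_{IronWorks} = 151/6 + (1/3)p_{FlexHub}.
By symmetry p_{FlexHub} = p_{IronWorks}; substituting into the reaction function, (2/3)p_{IronWorks} = 151/6 and p_{IronWorks} = 37.75.

37.75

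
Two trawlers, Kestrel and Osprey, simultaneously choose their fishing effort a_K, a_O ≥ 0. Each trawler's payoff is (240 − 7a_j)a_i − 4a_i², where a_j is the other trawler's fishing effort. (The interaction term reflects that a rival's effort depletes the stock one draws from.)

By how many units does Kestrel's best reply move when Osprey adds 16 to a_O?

-14

Kestrel's payoff is (240 − 7a_O)a_K − 4a_K².
∂π/∂a_K = 240 − 7a_O − 8a_K = 0, so a_K = 30 − 0.875a_O.
The reaction-function slope is −0.875, so a 16-unit rise in a_O moves a_K by −0.875 × 16 = −14. Kestrel's best response falls — the actions are strategic substitutes.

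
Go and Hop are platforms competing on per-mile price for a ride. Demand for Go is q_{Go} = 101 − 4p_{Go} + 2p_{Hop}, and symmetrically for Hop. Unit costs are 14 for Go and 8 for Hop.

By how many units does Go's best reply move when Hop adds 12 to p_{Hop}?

3

Go's profit: π = (p_{Go} − 14)(101 − 4p_{Go} + 2p_{Hop}).
∂π/∂p_{Go} = 157 − 8p_{Go} + 2p_{Hop} = 0 ⇒ p_{Go} = 19.625 + 0.25p_{Hop}.
The reaction-function slope is 0.25, so a 12-unit rise in p_{Hop} moves p_{Go} by 0.25 × 12 = 3. Go's best response rises — the actions are strategic complements.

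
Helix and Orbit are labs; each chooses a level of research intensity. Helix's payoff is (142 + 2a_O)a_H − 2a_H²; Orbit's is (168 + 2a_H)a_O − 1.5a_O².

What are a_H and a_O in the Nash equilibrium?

95.25, 119.5

Expanding Helix's payoff: 142a_H + 2a_Oa_H − 2a_H².
∂π/∂a_H = 142 + 2a_O − 4a_H = 0, so a_H = 35.5 + 0.5a_O.
Likewise for Orbit: a_O = 56 + (2/3)a_H.
Solving the two reaction functions simultaneously: (1 − (0.5)(2/3))a_H = 35.5 + 0.5·56, so (2/3)a_H = 63.5 and a_H = 95.25.
Then a_O = 56 + (2/3)·95.25 = 119.5.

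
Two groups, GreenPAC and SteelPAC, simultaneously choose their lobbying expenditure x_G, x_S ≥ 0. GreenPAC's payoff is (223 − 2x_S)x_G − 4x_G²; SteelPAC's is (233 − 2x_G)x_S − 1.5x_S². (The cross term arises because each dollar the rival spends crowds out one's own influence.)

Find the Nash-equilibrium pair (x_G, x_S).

Expanding GreenPAC's payoff: 223x_G − 2x_Sx_G − 4x_G².
∂π/∂x_G = 223 − 2x_S − 8x_G = 0, so x_G = 27.875 − 0.25x_S.
Likewise for SteelPAC: x_S = 233/3 − (2/3)x_G.
Solving the two reaction functions simultaneously: (1 − (−0.25)(−2/3))x_G = 27.875 − 0.25·(233/3), so (5/6)x_G = 203/24 and x_G = 10.15.
Then x_S = 233/3 − (2/3)·10.15 = 70.9.

10.15, 70.9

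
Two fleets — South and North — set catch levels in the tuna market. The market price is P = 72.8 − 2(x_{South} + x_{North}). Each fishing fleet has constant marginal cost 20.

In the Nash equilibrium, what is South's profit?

Fishing fleet South's profit: π = x_{South}(72.8 − 2(x_{South} + x_{North})) − 20x_{South}.
∂π/∂x_{South} = 52.8 − 4x_{South} − 2x_{North} = 0, so x_{South} = 13.2 − 0.5x_{North}.
Setting x_{South} = x_{North} in the reaction function: x_{South} = 13.2 − 0.5x_{South}, so x_{South} = 13.2 / 1.5 = 8.8.
Price P = 72.8 − 2·17.6 = 37.6.
South's profit: (37.6 − 20)·8.8 = 154.88.

154.88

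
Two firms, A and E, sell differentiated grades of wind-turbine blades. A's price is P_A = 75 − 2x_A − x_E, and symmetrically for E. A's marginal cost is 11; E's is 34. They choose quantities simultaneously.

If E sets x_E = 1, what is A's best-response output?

Firm A's profit: π = x_A(75 − 2x_A − x_E) − 11x_A.
∂π/∂x_A = 64 − 4x_A − x_E = 0 ⇒ x_A = 16 − 0.25x_E.
At x_E = 1: x_A = 16 − 0.25·1 = 15.75.

15.75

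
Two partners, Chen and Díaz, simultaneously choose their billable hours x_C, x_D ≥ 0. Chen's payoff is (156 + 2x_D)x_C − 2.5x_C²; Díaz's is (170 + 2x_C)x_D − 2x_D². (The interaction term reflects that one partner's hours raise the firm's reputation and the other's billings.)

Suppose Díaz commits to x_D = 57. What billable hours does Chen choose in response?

Expanding Chen's payoff: 156x_C + 2x_Dx_C − 2.5x_C².
∂π/∂x_C = 156 + 2x_D − 5x_C = 0, so x_C = 31.2 + 0.4x_D.
At x_D = 57: x_C = 31.2 + 0.4·57 = 54.

54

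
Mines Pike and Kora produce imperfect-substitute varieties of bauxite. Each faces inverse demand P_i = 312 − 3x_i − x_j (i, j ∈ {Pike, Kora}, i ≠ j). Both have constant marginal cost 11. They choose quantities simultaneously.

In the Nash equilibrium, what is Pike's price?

Mine Pike's profit: π = x_{Pike}(312 − 3x_{Pike} − x_{Kora}) − 11x_{Pike}.
∂π/∂x_{Pike} = 301 − 6x_{Pike} − x_{Kora} = 0 ⇒ x_{Pike} = 301/6 − (1/6)x_{Kora}.
Setting x_{Pike} = x_{Kora} in the reaction function: x_{Pike} = 301/6 − (1/6)x_{Pike}, so x_{Pike} = (301/6) / (7/6) = 43.
P_{Pike} = 312 − 3·43 − 43 = 140.

140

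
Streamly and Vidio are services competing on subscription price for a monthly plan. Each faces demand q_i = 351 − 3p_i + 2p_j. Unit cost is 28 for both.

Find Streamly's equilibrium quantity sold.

242.25

Streamly's profit: π = (p_{Streamly} − 28)(351 − 3p_{Streamly} + 2p_{Vidio}).
∂π/∂p_{Streamly} = 435 − 6p_{Streamly} + 2p_{Vidio} = 0 ⇒ p_{Streamly} = 72.5 + (1/3)p_{Vidio}.
By symmetry p_{Vidio} = p_{Streamly}; substituting into the reaction function, (2/3)p_{Streamly} = 72.5 and p_{Streamly} = 108.75.
q_{Streamly} = 351 − 3·108.75 + 2·108.75 = 242.25.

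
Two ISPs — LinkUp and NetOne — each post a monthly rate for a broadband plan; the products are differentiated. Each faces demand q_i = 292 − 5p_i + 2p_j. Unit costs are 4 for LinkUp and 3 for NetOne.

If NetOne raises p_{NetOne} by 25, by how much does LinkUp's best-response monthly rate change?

LinkUp's profit: π = (p_{LinkUp} − 4)(292 − 5p_{LinkUp} + 2p_{NetOne}).
∂π/∂p_{LinkUp} = 312 − 10p_{LinkUp} + 2p_{NetOne} = 0 ⇒ p_{LinkUp} = 31.2 + 0.2p_{NetOne}.
The reaction-function slope is 0.2, so a 25-unit rise in p_{NetOne} moves p_{LinkUp} by 0.2 × 25 = 5. LinkUp's best response rises — the actions are strategic complements.

5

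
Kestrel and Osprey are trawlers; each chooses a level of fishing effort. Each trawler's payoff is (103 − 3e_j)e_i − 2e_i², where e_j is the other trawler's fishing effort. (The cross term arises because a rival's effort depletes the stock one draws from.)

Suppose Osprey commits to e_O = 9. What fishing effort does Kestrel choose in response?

Kestrel's payoff is (103 − 3e_O)e_K − 2e_K².
∂π/∂e_K = 103 − 3e_O − 4e_K = 0, so e_K = 25.75 − 0.75e_O.
At e_O = 9: e_K = 25.75 − 0.75·9 = 19.

19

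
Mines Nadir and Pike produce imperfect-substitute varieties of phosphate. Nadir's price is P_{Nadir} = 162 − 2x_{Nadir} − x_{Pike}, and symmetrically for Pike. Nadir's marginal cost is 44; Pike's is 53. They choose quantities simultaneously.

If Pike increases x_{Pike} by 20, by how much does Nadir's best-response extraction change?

-5

Mine Nadir's profit: π = x_{Nadir}(162 − 2x_{Nadir} − x_{Pike}) − 44x_{Nadir}.
∂π/∂x_{Nadir} = 118 − 4x_{Nadir} − x_{Pike} = 0 ⇒ x_{Nadir} = 29.5 − 0.25x_{Pike}.
The reaction-function slope is −0.25, so a 20-unit rise in x_{Pike} moves x_{Nadir} by −0.25 × 20 = −5. Nadir's best response falls — the actions are strategic substitutes.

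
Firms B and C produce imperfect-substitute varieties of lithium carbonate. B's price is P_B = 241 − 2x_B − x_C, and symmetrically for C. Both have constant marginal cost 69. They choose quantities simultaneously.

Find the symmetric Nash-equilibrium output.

Firm B's profit: π = x_B(241 − 2x_B − x_C) − 69x_B.
∂π/∂x_B = 172 − 4x_B − x_C = 0 ⇒ x_B = 43 − 0.25x_C.
Setting x_B = x_C in the reaction function: x_B = 43 − 0.25x_B, so x_B = 43 / 1.25 = 34.4.

34.4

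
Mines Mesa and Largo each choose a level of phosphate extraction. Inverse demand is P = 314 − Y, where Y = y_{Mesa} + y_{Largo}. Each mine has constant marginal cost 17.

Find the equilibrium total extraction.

198

Mine Mesa's profit: π = y_{Mesa}(314 − (y_{Mesa} + y_{Largo})) − 17y_{Mesa}.
∂π/∂y_{Mesa} = 297 − 2y_{Mesa} − y_{Largo} = 0, so y_{Mesa} = 148.5 − 0.5y_{Largo}.
Setting y_{Mesa} = y_{Largo} in the reaction function: y_{Mesa} = 148.5 − 0.5y_{Mesa}, so y_{Mesa} = 148.5 / 1.5 = 99.
Total extraction: 99 + 99 = 198.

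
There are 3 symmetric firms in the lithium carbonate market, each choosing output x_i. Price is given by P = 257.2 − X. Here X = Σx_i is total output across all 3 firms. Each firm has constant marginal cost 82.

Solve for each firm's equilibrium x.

A representative firm's profit is π_i = x_i(257.2 − X) − 82x_i, with X = x_i + Σ_{j≠i} x_j.
First-order condition: 175.2 − 2x_i − Σ_{j≠i} x_j = 0.
In a symmetric equilibrium every firm chooses the same x, so Σ_{j≠i} x_j = 2x. The condition becomes 175.2 − 4x = 0, giving x = 175.2/4 = 43.8.

43.8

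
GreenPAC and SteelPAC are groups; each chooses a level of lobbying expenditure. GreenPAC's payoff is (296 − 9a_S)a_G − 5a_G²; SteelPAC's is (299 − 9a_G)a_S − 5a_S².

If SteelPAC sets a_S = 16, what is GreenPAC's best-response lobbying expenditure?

Expanding GreenPAC's payoff: 296a_G − 9a_Sa_G − 5a_G².
∂π/∂a_G = 296 − 9a_S − 10a_G = 0, so a_G = 29.6 − 0.9a_S.
At a_S = 16: a_G = 29.6 − 0.9·16 = 15.2.

15.2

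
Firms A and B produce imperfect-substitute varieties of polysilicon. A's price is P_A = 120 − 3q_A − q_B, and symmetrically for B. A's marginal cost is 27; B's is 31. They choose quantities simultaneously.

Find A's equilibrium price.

Firm A's profit: π = q_A(120 − 3q_A − q_B) − 27q_A.
∂π/∂q_A = 93 − 6q_A − q_B = 0 ⇒ q_A = 15.5 − (1/6)q_B.
Similarly q_B = 89/6 − (1/6)q_A.
Plugging q_B into A's best response: q_A = 15.5 − (1/6)(89/6 − (1/6)q_A) ⇒ (35/36)q_A = 469/36, so q_A = 13.4.
Then q_B = 89/6 − (1/6)·13.4 = 12.6.
P_A = 120 − 3·13.4 − 12.6 = 67.2.

67.2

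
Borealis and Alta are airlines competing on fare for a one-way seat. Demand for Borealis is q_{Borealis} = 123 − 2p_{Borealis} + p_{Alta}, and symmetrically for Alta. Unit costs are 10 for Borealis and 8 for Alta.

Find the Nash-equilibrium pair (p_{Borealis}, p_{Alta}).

47.4, 46.6

Borealis's profit: π = (p_{Borealis} − 10)(123 − 2p_{Borealis} + p_{Alta}).
∂π/∂p_{Borealis} = 143 − 4p_{Borealis} + p_{Alta} = 0 ⇒ p_{Borealis} = 35.75 + 0.25p_{Alta}.
Similarly p_{Alta} = 34.75 + 0.25p_{Borealis}.
Plugging p_{Alta} into Borealis's best response: p_{Borealis} = 35.75 + 0.25(34.75 + 0.25p_{Borealis}) ⇒ 0.9375p_{Borealis} = 44.4375, so p_{Borealis} = 47.4.
Then p_{Alta} = 34.75 + 0.25·47.4 = 46.6.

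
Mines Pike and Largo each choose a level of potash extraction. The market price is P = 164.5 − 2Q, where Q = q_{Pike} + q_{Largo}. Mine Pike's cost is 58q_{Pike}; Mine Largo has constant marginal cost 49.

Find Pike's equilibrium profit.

528.125

Mine Pike's profit: π = q_{Pike}(164.5 − 2(q_{Pike} + q_{Largo})) − 58q_{Pike}.
∂π/∂q_{Pike} = 106.5 − 4q_{Pike} − 2q_{Largo} = 0, so q_{Pike} = 26.625 − 0.5q_{Largo}.
By the same steps for Largo: q_{Largo} = 28.875 − 0.5q_{Pike}.
Substituting the second reaction function into the first: q_{Pike} = 26.625 − 0.5(28.875 − 0.5q_{Pike}), which gives 0.75q_{Pike} = 12.1875 ⇒ q_{Pike} = 16.25.
Then q_{Largo} = 28.875 − 0.5·16.25 = 20.75.
Price P = 164.5 − 2·37 = 90.5.
Pike's profit: (90.5 − 58)·16.25 = 528.125.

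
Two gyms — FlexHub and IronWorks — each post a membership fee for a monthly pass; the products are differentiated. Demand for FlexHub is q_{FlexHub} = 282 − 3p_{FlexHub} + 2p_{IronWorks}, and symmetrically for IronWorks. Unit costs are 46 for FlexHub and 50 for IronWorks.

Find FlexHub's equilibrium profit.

10710.1875

FlexHub's profit: π = (p_{FlexHub} − 46)(282 − 3p_{FlexHub} + 2p_{IronWorks}).
∂π/∂p_{FlexHub} = 420 − 6p_{FlexHub} + 2p_{IronWorks} = 0 ⇒ p_{FlexHub} = 70 + (1/3)p_{IronWorks}.
Similarly p_{IronWorks} = 72 + (1/3)p_{FlexHub}.
Solving the two reaction functions simultaneously: (1 − (1/3)(1/3))p_{FlexHub} = 70 + (1/3)·72, so (8/9)p_{FlexHub} = 94 and p_{FlexHub} = 105.75.
Then p_{IronWorks} = 72 + (1/3)·105.75 = 107.25.
q_{FlexHub} = 282 − 3·105.75 + 2·107.25 = 179.25.
Profit = (105.75 − 46)·179.25 = 10710.1875.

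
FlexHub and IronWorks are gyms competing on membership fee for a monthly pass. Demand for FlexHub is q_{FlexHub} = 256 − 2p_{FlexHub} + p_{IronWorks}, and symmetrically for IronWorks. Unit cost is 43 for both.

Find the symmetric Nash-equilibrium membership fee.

FlexHub's profit: π = (p_{FlexHub} − 43)(256 − 2p_{FlexHub} + p_{IronWorks}).
∂π/∂p_{FlexHub} = 342 − 4p_{FlexHub} + p_{IronWorks} = 0 ⇒ p_{FlexHub} = 85.5 + 0.25p_{IronWorks}.
By symmetry p_{IronWorks} = p_{FlexHub}; substituting into the reaction function, 0.75p_{FlexHub} = 85.5 and p_{FlexHub} = 114.

114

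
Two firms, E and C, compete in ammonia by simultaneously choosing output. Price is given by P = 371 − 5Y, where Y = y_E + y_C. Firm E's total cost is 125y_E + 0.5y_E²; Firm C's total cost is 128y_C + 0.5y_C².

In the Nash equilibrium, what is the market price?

Firm E's profit: π = y_E(371 − 5(y_E + y_C)) − 125y_E − 0.5y_E².
∂π/∂y_E = 246 − 11y_E − 5y_C = 0, so y_E = 246/11 − (5/11)y_C.
By the same steps for C: y_C = 243/11 − (5/11)y_E.
Solving the two reaction functions simultaneously: (1 − (−5/11)(−5/11))y_E = 246/11 − (5/11)·(243/11), so (96/121)y_E = 1491/121 and y_E = 497/32.
Then y_C = 243/11 − (5/11)·(497/32) = 481/32.
Equilibrium price: P = 371 − 5·30.5625 = 218.1875.

218.1875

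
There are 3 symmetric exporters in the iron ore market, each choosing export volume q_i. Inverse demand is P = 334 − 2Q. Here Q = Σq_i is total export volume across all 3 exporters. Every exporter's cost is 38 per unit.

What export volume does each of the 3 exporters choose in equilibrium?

A representative exporter's profit is π_i = q_i(334 − 2Q) − 38q_i, with Q = q_i + Σ_{j≠i} q_j.
First-order condition: 296 − 4q_i − 2Σ_{j≠i} q_j = 0.
Imposing symmetry (q_j = q for all j) turns Σ_{j≠i} q_j into 2q, so 296 = 8q and q = 37.

37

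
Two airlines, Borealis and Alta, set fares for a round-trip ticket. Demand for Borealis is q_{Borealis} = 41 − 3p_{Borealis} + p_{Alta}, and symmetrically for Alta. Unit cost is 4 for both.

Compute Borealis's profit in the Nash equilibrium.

130.68

Borealis's profit: π = (p_{Borealis} − 4)(41 − 3p_{Borealis} + p_{Alta}).
∂π/∂p_{Borealis} = 53 − 6p_{Borealis} + p_{Alta} = 0 ⇒ p_{Borealis} = 53/6 + (1/6)p_{Alta}.
The game is symmetric, so in equilibrium p_{Alta} = p_{Borealis}: the reaction function gives (5/6)p_{Borealis} = 53/6, hence p_{Borealis} = 10.6.
q_{Borealis} = 41 − 3·10.6 + 10.6 = 19.8.
Profit = (10.6 − 4)·19.8 = 130.68.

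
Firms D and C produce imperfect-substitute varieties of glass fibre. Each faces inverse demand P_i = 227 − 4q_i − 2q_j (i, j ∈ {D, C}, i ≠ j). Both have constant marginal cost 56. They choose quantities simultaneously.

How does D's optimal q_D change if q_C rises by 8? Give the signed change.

Firm D's profit: π = q_D(227 − 4q_D − 2q_C) − 56q_D.
∂π/∂q_D = 171 − 8q_D − 2q_C = 0 ⇒ q_D = 21.375 − 0.25q_C.
The reaction-function slope is −0.25, so an 8-unit rise in q_C moves q_D by −0.25 × 8 = −2. D's best response falls — the actions are strategic substitutes.

-2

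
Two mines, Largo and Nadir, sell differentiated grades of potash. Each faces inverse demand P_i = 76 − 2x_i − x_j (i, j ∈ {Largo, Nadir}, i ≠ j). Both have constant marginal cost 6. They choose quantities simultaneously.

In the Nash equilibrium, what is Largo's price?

34

Mine Largo's profit: π = x_{Largo}(76 − 2x_{Largo} − x_{Nadir}) − 6x_{Largo}.
∂π/∂x_{Largo} = 70 − 4x_{Largo} − x_{Nadir} = 0 ⇒ x_{Largo} = 17.5 − 0.25x_{Nadir}.
Setting x_{Largo} = x_{Nadir} in the reaction function: x_{Largo} = 17.5 − 0.25x_{Largo}, so x_{Largo} = 17.5 / 1.25 = 14.
P_{Largo} = 76 − 2·14 − 14 = 34.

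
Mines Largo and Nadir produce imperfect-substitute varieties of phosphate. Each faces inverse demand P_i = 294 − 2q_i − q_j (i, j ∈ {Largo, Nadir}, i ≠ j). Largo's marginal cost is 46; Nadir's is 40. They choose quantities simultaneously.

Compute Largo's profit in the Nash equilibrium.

4841.28

Mine Largo's profit: π = q_{Largo}(294 − 2q_{Largo} − q_{Nadir}) − 46q_{Largo}.
∂π/∂q_{Largo} = 248 − 4q_{Largo} − q_{Nadir} = 0 ⇒ q_{Largo} = 62 − 0.25q_{Nadir}.
Similarly q_{Nadir} = 63.5 − 0.25q_{Largo}.
Plugging q_{Nadir} into Largo's best response: q_{Largo} = 62 − 0.25(63.5 − 0.25q_{Largo}) ⇒ 0.9375q_{Largo} = 46.125, so q_{Largo} = 49.2.
Then q_{Nadir} = 63.5 − 0.25·49.2 = 51.2.
P_{Largo} = 294 − 2·49.2 − 51.2 = 144.4.
Profit = (144.4 − 46)·49.2 = 4841.28.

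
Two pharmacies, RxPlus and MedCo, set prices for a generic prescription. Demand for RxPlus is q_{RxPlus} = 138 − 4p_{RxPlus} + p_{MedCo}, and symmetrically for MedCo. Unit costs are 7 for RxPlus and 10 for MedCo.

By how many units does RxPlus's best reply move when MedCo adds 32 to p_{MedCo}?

RxPlus's profit: π = (p_{RxPlus} − 7)(138 − 4p_{RxPlus} + p_{MedCo}).
∂π/∂p_{RxPlus} = 166 − 8p_{RxPlus} + p_{MedCo} = 0 ⇒ p_{RxPlus} = 20.75 + 0.125p_{MedCo}.
The reaction-function slope is 0.125, so a 32-unit rise in p_{MedCo} moves p_{RxPlus} by 0.125 × 32 = 4. RxPlus's best response rises — the actions are strategic complements.

4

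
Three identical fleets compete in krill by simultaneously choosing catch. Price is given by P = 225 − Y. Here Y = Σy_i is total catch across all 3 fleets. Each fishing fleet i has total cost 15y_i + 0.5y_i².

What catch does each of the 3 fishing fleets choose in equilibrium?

42

A representative fishing fleet's profit is π_i = y_i(225 − Y) − 15y_i − 0.5y_i², with Y = y_i + Σ_{j≠i} y_j.
First-order condition: 210 − 3y_i − Σ_{j≠i} y_j = 0.
Imposing symmetry (y_j = y for all j) turns Σ_{j≠i} y_j into 2y, so 210 = 5y and y = 42.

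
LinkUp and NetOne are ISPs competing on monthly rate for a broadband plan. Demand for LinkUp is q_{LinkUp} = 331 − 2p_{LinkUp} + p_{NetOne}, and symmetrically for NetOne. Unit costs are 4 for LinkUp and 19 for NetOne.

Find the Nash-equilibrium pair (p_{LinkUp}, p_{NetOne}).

115, 121

LinkUp's profit: π = (p_{LinkUp} − 4)(331 − 2p_{LinkUp} + p_{NetOne}).
∂π/∂p_{LinkUp} = 339 − 4p_{LinkUp} + p_{NetOne} = 0 ⇒ p_{LinkUp} = 84.75 + 0.25p_{NetOne}.
Similarly p_{NetOne} = 92.25 + 0.25p_{LinkUp}.
Plugging p_{NetOne} into LinkUp's best response: p_{LinkUp} = 84.75 + 0.25(92.25 + 0.25p_{LinkUp}) ⇒ 0.9375p_{LinkUp} = 107.8125, so p_{LinkUp} = 115.
Then p_{NetOne} = 92.25 + 0.25·115 = 121.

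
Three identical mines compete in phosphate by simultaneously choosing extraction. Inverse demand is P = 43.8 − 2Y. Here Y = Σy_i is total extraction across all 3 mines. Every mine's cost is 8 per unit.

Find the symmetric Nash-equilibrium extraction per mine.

4.475

A representative mine's profit is π_i = y_i(43.8 − 2Y) − 8y_i, with Y = y_i + Σ_{j≠i} y_j.
First-order condition: 35.8 − 4y_i − 2Σ_{j≠i} y_j = 0.
Imposing symmetry (y_j = y for all j) turns Σ_{j≠i} y_j into 2y, so 35.8 = 8y and y = 4.475.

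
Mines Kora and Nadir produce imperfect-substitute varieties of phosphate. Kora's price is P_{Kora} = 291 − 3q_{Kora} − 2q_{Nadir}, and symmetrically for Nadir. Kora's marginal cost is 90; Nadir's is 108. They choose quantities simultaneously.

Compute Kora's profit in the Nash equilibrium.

Mine Kora's profit: π = q_{Kora}(291 − 3q_{Kora} − 2q_{Nadir}) − 90q_{Kora}.
∂π/∂q_{Kora} = 201 − 6q_{Kora} − 2q_{Nadir} = 0 ⇒ q_{Kora} = 33.5 − (1/3)q_{Nadir}.
Similarly q_{Nadir} = 30.5 − (1/3)q_{Kora}.
Plugging q_{Nadir} into Kora's best response: q_{Kora} = 33.5 − (1/3)(30.5 − (1/3)q_{Kora}) ⇒ (8/9)q_{Kora} = 70/3, so q_{Kora} = 26.25.
Then q_{Nadir} = 30.5 − (1/3)·26.25 = 21.75.
P_{Kora} = 291 − 3·26.25 − 2·21.75 = 168.75.
Profit = (168.75 − 90)·26.25 = 2067.1875.

2067.1875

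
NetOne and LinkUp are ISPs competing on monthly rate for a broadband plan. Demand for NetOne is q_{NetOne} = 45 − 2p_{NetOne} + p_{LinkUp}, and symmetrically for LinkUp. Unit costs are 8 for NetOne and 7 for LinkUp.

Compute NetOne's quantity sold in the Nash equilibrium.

NetOne's profit: π = (p_{NetOne} − 8)(45 − 2p_{NetOne} + p_{LinkUp}).
∂π/∂p_{NetOne} = 61 − 4p_{NetOne} + p_{LinkUp} = 0 ⇒ p_{NetOne} = 15.25 + 0.25p_{LinkUp}.
Similarly p_{LinkUp} = 14.75 + 0.25p_{NetOne}.
Substituting the second reaction function into the first: p_{NetOne} = 15.25 + 0.25(14.75 + 0.25p_{NetOne}), which gives 0.9375p_{NetOne} = 18.9375 ⇒ p_{NetOne} = 20.2.
Then p_{LinkUp} = 14.75 + 0.25·20.2 = 19.8.
q_{NetOne} = 45 − 2·20.2 + 19.8 = 24.4.

24.4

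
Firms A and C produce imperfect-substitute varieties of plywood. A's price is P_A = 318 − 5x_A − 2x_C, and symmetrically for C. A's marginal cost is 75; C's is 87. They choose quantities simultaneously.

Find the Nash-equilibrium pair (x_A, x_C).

Firm A's profit: π = x_A(318 − 5x_A − 2x_C) − 75x_A.
∂π/∂x_A = 243 − 10x_A − 2x_C = 0 ⇒ x_A = 24.3 − 0.2x_C.
Similarly x_C = 23.1 − 0.2x_A.
Substituting the second reaction function into the first: x_A = 24.3 − 0.2(23.1 − 0.2x_A), which gives 0.96x_A = 19.68 ⇒ x_A = 20.5.
Then x_C = 23.1 − 0.2·20.5 = 19.

20.5, 19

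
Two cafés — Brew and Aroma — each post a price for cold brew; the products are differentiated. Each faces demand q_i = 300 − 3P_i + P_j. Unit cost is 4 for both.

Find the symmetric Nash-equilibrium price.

Brew's profit: π = (P_{Brew} − 4)(300 − 3P_{Brew} + P_{Aroma}).
∂π/∂P_{Brew} = 312 − 6P_{Brew} + P_{Aroma} = 0 ⇒ P_{Brew} = 52 + (1/6)P_{Aroma}.
Setting P_{Brew} = P_{Aroma} in the reaction function: P_{Brew} = 52 + (1/6)P_{Brew}, so P_{Brew} = 52 / (5/6) = 62.4.

62.4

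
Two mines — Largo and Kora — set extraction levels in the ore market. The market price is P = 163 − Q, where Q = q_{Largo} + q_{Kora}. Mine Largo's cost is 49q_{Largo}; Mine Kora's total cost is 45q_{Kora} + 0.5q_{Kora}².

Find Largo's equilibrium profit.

2007.04

Mine Largo's profit: π = q_{Largo}(163 − (q_{Largo} + q_{Kora})) − 49q_{Largo}.
∂π/∂q_{Largo} = 114 − 2q_{Largo} − q_{Kora} = 0, so q_{Largo} = 57 − 0.5q_{Kora}.
For Kora: ∂π/∂q_{Kora} = 118 − 3q_{Kora} − q_{Largo} = 0 ⇒ q_{Kora} = 118/3 − (1/3)q_{Largo}.
Plugging q_{Kora} into Largo's best response: q_{Largo} = 57 − 0.5(118/3 − (1/3)q_{Largo}) ⇒ (5/6)q_{Largo} = 112/3, so q_{Largo} = 44.8.
Then q_{Kora} = 118/3 − (1/3)·44.8 = 24.4.
Price P = 163 − 69.2 = 93.8.
Largo's profit: (93.8 − 49)·44.8 = 2007.04.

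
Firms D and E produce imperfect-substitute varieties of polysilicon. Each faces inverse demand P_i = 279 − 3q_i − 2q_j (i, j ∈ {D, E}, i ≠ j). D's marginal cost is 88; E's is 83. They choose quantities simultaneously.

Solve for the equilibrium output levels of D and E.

23.5625, 24.8125

Firm D's profit: π = q_D(279 − 3q_D − 2q_E) − 88q_D.
∂π/∂q_D = 191 − 6q_D − 2q_E = 0 ⇒ q_D = 191/6 − (1/3)q_E.
Similarly q_E = 98/3 − (1/3)q_D.
Plugging q_E into D's best response: q_D = 191/6 − (1/3)(98/3 − (1/3)q_D) ⇒ (8/9)q_D = 377/18, so q_D = 23.5625.
Then q_E = 98/3 − (1/3)·23.5625 = 24.8125.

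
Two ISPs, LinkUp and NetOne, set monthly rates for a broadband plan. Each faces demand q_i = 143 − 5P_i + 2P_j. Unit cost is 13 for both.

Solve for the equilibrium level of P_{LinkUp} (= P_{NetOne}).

LinkUp's profit: π = (P_{LinkUp} − 13)(143 − 5P_{LinkUp} + 2P_{NetOne}).
∂π/∂P_{LinkUp} = 208 − 10P_{LinkUp} + 2P_{NetOne} = 0 ⇒ P_{LinkUp} = 20.8 + 0.2P_{NetOne}.
The game is symmetric, so in equilibrium P_{NetOne} = P_{LinkUp}: the reaction function gives 0.8P_{LinkUp} = 20.8, hence P_{LinkUp} = 26.

26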